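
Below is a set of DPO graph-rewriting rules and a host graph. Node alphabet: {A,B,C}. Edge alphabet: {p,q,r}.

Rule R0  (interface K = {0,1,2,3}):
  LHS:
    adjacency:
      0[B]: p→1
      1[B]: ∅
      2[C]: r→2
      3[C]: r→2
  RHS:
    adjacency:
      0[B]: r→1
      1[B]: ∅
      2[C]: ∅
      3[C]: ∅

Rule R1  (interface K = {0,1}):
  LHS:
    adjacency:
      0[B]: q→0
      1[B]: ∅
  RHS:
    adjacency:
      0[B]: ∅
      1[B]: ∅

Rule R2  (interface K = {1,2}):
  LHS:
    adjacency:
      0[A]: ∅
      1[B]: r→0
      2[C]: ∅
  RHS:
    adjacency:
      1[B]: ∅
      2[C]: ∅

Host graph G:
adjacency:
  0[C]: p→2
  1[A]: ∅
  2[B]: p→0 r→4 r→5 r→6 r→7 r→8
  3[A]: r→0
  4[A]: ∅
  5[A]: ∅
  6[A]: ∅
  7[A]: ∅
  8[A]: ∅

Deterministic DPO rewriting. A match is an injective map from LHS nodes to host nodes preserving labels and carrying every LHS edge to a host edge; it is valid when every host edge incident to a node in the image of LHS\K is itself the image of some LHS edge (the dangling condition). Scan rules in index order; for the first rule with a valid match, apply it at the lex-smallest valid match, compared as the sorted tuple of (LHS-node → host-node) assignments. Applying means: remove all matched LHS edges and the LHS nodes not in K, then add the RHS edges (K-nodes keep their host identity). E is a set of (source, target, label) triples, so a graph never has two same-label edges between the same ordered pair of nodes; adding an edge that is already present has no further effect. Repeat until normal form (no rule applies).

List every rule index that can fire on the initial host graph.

Answer: [R2]

Derivation:
R0: no valid match — LHS pattern not found
R1: no valid match — LHS pattern not found
R2: 5 valid matches — {0↦4, 1↦2, 2↦0}, {0↦5, 1↦2, 2↦0}, {0↦6, 1↦2, 2↦0} (+2 more)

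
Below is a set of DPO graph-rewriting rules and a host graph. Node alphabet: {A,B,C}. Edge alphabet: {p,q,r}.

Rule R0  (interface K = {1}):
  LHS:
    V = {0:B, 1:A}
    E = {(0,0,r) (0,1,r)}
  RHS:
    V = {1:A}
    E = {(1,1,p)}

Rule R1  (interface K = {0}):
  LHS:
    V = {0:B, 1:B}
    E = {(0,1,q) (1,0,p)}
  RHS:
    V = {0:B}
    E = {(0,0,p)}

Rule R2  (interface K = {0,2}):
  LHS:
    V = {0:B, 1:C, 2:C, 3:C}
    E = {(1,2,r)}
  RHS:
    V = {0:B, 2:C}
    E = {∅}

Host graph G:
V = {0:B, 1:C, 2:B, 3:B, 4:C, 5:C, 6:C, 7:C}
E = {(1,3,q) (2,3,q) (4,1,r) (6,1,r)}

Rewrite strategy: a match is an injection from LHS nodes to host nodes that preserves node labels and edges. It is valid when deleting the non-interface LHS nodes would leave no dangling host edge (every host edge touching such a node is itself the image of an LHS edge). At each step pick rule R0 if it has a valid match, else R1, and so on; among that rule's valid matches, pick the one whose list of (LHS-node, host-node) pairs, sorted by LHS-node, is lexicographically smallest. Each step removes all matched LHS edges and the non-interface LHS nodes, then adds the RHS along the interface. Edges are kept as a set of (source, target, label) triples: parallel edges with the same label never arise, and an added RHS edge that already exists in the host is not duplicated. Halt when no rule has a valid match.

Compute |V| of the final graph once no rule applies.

start.  V:8 E:4  edges: 1-q->3 2-q->3 4-r->1 6-r->1
1. fire R2 via {0↦0, 1↦4, 2↦1, 3↦5}  →  V:6 E:3  edges: 1-q->3 2-q->3 6-r->1
2. fire R2 via {0↦0, 1↦6, 2↦1, 3↦7}  →  V:4 E:2  edges: 1-q->3 2-q->3
final graph: no rule applies after step 2
NF nodes: {0:B, 1:C, 2:B, 3:B}

Answer: 4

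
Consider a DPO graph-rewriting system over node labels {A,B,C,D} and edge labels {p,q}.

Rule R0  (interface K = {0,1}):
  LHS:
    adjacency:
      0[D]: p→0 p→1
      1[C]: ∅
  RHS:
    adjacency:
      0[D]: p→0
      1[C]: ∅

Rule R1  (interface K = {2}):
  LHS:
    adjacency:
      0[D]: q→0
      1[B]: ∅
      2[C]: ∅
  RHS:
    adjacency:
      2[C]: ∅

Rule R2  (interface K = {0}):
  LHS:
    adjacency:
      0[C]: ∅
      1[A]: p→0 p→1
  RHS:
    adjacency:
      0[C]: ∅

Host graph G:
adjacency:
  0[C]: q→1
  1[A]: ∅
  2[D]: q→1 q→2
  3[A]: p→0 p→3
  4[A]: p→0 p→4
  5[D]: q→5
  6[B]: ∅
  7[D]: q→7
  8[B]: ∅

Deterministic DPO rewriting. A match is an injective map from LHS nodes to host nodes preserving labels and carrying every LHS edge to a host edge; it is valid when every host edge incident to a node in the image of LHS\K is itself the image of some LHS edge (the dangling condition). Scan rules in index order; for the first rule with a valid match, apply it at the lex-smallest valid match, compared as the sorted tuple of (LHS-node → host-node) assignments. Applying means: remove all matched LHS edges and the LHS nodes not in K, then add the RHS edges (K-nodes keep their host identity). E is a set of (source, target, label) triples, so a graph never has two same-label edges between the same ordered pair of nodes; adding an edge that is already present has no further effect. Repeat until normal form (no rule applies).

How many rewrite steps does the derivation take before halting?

Answer: 4

Derivation:
initial: |V|=9 |E|=9  E = 0-q->1 2-q->1 2-q->2 3-p->0 3-p->3 4-p->0 4-p->4 5-q->5 7-q->7
step 1: apply R1 at {0↦5, 1↦6, 2↦0}  → |V|=7 |E|=8  E = 0-q->1 2-q->1 2-q->2 3-p->0 3-p->3 4-p->0 4-p->4 7-q->7
step 2: apply R1 at {0↦7, 1↦8, 2↦0}  → |V|=5 |E|=7  E = 0-q->1 2-q->1 2-q->2 3-p->0 3-p->3 4-p->0 4-p->4
step 3: apply R2 at {0↦0, 1↦3}  → |V|=4 |E|=5  E = 0-q->1 2-q->1 2-q->2 4-p->0 4-p->4
step 4: apply R2 at {0↦0, 1↦4}  → |V|=3 |E|=3  E = 0-q->1 2-q->1 2-q->2
normal form: no rule applies after step 4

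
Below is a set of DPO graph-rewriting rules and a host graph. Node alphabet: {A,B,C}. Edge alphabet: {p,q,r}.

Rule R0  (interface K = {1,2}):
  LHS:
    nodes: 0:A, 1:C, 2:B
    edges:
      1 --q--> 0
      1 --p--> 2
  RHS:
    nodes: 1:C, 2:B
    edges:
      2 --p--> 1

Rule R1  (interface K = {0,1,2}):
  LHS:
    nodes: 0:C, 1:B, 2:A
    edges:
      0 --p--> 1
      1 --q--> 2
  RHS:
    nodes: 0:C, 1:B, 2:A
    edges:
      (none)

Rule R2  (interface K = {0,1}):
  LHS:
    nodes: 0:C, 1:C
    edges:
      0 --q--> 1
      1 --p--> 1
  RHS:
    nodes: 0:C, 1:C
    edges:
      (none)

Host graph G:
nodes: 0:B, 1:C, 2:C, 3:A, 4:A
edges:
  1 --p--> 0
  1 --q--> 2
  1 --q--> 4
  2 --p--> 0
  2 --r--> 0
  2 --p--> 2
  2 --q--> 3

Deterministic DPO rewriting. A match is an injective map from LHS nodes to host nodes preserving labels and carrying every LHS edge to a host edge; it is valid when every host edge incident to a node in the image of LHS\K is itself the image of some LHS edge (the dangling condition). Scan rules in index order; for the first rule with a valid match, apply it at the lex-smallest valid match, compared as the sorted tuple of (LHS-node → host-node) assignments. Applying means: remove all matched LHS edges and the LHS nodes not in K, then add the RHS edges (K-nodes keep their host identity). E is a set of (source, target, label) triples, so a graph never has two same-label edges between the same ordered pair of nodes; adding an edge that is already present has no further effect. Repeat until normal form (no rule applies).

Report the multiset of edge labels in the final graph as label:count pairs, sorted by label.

initial: |V|=5 |E|=7  E = 1-p->0 1-q->2 1-q->4 2-p->0 2-r->0 2-p->2 2-q->3
step 1: apply R0 at {0↦3, 1↦2, 2↦0}  → |V|=4 |E|=6  E = 0-p->2 1-p->0 1-q->2 1-q->4 2-r->0 2-p->2
step 2: apply R0 at {0↦4, 1↦1, 2↦0}  → |V|=3 |E|=5  E = 0-p->1 0-p->2 1-q->2 2-r->0 2-p->2
step 3: apply R2 at {0↦1, 1↦2}  → |V|=3 |E|=3  E = 0-p->1 0-p->2 2-r->0
final graph: no rule applies after step 3
NF edges: [(0, 1, 'p'), (0, 2, 'p'), (2, 0, 'r')]

Answer: p:2 r:1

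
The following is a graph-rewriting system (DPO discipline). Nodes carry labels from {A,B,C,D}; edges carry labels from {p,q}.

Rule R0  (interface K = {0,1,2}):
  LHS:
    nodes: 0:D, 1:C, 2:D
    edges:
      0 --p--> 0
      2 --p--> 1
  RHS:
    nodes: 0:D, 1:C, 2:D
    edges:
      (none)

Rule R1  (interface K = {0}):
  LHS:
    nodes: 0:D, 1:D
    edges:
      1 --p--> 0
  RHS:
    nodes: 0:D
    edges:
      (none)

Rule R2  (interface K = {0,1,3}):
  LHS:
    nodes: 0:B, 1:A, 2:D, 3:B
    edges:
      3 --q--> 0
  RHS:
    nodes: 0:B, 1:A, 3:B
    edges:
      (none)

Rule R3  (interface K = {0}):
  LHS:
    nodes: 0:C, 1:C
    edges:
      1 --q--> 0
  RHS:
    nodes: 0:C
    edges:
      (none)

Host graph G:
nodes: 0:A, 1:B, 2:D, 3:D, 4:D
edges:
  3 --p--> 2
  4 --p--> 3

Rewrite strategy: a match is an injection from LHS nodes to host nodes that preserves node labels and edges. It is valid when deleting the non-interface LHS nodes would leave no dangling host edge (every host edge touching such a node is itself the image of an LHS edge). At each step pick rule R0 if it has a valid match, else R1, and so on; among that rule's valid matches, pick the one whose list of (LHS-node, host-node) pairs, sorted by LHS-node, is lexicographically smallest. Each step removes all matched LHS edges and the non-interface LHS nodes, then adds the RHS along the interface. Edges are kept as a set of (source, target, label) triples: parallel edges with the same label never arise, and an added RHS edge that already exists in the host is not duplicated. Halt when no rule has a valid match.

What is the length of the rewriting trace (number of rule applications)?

initial: |V|=5 |E|=2  E = 3-p->2 4-p->3
step 1: apply R1 at {0↦3, 1↦4}  → |V|=4 |E|=1  E = 3-p->2
step 2: apply R1 at {0↦2, 1↦3}  → |V|=3 |E|=0  E = ∅
halt: no rule applies after step 2

Answer: 2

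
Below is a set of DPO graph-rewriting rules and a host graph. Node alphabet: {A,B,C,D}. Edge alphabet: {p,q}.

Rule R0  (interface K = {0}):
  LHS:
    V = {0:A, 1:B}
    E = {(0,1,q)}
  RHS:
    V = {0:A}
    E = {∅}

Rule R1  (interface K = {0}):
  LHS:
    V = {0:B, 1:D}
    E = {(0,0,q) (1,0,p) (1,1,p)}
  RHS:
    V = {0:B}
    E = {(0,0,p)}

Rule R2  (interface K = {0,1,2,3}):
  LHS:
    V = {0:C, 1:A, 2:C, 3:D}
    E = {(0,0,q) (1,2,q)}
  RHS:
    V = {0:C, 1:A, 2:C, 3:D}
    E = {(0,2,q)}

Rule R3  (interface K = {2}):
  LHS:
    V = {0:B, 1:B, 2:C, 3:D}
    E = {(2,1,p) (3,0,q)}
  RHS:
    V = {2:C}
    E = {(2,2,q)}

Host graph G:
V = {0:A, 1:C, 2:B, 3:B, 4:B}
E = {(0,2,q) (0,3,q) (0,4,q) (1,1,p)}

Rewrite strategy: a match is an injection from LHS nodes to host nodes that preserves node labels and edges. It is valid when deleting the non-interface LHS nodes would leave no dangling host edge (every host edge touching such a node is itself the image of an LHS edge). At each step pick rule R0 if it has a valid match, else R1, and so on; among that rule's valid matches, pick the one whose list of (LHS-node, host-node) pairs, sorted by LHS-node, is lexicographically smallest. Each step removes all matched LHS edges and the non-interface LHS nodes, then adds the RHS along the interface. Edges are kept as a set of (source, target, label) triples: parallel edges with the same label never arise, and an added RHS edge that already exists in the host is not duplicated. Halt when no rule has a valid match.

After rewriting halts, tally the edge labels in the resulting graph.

[0] host  ⇒  5 nodes, 4 edges  {0-q->2 0-q->3 0-q->4 1-p->1}
[1] R0 @ {0↦0, 1↦2}  ⇒  4 nodes, 3 edges  {0-q->3 0-q->4 1-p->1}
[2] R0 @ {0↦0, 1↦3}  ⇒  3 nodes, 2 edges  {0-q->4 1-p->1}
[3] R0 @ {0↦0, 1↦4}  ⇒  2 nodes, 1 edges  {1-p->1}
halt: no rule applies after step 3
NF edges: [(1, 1, 'p')]

Answer: p:1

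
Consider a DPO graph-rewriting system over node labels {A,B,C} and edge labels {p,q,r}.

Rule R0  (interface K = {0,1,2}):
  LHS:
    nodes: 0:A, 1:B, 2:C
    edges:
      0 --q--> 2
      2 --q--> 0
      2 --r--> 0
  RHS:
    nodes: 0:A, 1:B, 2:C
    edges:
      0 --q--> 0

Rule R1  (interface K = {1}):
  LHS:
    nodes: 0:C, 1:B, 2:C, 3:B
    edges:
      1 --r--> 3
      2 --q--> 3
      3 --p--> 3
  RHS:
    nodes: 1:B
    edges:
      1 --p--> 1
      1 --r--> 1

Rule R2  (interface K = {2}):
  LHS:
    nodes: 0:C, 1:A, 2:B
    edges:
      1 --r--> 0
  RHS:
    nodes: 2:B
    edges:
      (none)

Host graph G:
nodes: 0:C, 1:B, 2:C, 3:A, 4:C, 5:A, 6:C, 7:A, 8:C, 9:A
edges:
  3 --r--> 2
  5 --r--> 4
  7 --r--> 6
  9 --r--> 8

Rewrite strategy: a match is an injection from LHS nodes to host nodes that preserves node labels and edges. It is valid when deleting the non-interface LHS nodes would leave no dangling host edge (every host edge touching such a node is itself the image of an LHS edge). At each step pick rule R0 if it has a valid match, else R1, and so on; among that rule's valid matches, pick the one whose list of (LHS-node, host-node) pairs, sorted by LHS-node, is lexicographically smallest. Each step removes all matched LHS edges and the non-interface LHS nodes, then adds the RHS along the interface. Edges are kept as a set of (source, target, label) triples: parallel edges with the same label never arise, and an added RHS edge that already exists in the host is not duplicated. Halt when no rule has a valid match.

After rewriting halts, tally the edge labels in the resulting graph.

Answer: (no edges)

Derivation:
start.  V:10 E:4  edges: 3-r->2 5-r->4 7-r->6 9-r->8
1. fire R2 via {0↦2, 1↦3, 2↦1}  →  V:8 E:3  edges: 5-r->4 7-r->6 9-r->8
2. fire R2 via {0↦4, 1↦5, 2↦1}  →  V:6 E:2  edges: 7-r->6 9-r->8
3. fire R2 via {0↦6, 1↦7, 2↦1}  →  V:4 E:1  edges: 9-r->8
4. fire R2 via {0↦8, 1↦9, 2↦1}  →  V:2 E:0  edges: ∅
normal form: no rule applies after step 4
NF edges: []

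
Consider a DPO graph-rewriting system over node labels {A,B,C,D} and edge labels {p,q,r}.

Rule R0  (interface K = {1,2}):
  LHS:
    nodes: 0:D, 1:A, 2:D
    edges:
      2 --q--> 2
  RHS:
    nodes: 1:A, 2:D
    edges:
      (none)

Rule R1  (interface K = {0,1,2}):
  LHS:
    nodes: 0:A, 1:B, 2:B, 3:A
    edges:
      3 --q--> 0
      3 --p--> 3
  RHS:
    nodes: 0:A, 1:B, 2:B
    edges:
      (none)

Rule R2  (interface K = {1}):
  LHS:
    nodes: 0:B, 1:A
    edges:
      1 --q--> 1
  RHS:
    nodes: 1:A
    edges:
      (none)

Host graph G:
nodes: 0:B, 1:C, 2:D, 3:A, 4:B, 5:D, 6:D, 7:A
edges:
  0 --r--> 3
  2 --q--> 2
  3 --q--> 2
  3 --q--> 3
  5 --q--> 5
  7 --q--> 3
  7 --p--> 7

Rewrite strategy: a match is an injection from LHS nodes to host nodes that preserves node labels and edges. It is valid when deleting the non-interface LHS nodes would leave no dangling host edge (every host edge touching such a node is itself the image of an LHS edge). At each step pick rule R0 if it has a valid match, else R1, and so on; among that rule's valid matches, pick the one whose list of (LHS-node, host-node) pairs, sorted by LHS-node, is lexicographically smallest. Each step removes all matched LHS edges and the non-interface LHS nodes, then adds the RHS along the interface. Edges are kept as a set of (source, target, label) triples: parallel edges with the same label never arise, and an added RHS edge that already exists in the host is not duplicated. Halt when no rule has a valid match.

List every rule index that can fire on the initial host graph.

Answer: [R0,R1,R2]

Steps:
R0: 4 valid matches — {0↦6, 1↦3, 2↦2}, {0↦6, 1↦3, 2↦5}, {0↦6, 1↦7, 2↦2} (+1 more)
R1: 2 valid matches — {0↦3, 1↦0, 2↦4, 3↦7}, {0↦3, 1↦4, 2↦0, 3↦7}
R2: 1 valid match — {0↦4, 1↦3}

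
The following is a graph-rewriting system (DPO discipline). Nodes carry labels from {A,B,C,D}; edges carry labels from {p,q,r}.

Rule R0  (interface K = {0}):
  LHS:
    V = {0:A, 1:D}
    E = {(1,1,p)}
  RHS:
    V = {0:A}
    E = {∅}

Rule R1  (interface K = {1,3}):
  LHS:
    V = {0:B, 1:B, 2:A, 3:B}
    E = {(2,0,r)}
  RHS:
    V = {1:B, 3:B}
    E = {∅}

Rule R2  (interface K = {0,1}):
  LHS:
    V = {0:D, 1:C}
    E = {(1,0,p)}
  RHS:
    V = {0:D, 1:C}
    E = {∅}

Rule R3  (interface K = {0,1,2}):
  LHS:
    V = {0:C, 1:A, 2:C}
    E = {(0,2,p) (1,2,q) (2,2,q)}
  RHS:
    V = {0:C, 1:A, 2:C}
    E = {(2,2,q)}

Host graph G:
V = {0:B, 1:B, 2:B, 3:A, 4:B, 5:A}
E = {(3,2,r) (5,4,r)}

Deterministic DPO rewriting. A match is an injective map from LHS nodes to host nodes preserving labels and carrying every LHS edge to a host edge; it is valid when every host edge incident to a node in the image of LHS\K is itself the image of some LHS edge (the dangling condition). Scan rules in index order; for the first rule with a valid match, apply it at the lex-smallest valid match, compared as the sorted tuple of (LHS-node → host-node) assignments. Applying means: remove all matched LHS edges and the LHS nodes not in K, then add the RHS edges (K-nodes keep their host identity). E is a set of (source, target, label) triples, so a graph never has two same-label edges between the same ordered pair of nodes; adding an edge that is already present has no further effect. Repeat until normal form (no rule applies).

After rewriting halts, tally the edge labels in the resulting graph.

start.  V:6 E:2  edges: 3-r->2 5-r->4
1. fire R1 via {0↦2, 1↦0, 2↦3, 3↦1}  →  V:4 E:1  edges: 5-r->4
2. fire R1 via {0↦4, 1↦0, 2↦5, 3↦1}  →  V:2 E:0  edges: ∅
final graph: no rule applies after step 2
NF edges: []

Answer: (no edges)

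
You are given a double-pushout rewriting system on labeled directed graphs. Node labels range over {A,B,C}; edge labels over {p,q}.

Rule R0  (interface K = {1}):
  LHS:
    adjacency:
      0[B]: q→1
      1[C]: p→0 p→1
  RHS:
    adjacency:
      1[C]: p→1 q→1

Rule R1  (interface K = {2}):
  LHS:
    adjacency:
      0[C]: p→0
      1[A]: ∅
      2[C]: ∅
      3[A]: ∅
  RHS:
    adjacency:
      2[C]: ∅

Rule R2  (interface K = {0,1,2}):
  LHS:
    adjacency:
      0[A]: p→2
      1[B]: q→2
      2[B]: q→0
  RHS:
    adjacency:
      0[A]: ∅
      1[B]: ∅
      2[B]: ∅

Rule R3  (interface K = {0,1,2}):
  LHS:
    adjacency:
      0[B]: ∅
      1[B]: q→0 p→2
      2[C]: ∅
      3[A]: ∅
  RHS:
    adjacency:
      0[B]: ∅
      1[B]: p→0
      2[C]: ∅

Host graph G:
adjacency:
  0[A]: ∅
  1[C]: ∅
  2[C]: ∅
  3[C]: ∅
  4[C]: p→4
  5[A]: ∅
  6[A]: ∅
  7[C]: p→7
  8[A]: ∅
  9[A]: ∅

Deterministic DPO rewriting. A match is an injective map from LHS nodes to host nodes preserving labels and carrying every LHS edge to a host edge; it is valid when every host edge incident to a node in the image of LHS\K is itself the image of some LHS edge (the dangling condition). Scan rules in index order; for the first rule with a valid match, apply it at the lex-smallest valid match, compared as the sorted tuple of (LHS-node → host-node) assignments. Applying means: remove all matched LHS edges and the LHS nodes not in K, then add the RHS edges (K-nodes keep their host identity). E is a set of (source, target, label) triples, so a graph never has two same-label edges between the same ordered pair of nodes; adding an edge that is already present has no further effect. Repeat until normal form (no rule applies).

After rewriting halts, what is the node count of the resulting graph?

Answer: 4

Steps:
[0] host  ⇒  10 nodes, 2 edges  {4-p->4 7-p->7}
[1] R1 @ {0↦4, 1↦0, 2↦1, 3↦5}  ⇒  7 nodes, 1 edges  {7-p->7}
[2] R1 @ {0↦7, 1↦6, 2↦1, 3↦8}  ⇒  4 nodes, 0 edges  {∅}
halt: no rule applies after step 2
NF nodes: {1:C, 2:C, 3:C, 9:A}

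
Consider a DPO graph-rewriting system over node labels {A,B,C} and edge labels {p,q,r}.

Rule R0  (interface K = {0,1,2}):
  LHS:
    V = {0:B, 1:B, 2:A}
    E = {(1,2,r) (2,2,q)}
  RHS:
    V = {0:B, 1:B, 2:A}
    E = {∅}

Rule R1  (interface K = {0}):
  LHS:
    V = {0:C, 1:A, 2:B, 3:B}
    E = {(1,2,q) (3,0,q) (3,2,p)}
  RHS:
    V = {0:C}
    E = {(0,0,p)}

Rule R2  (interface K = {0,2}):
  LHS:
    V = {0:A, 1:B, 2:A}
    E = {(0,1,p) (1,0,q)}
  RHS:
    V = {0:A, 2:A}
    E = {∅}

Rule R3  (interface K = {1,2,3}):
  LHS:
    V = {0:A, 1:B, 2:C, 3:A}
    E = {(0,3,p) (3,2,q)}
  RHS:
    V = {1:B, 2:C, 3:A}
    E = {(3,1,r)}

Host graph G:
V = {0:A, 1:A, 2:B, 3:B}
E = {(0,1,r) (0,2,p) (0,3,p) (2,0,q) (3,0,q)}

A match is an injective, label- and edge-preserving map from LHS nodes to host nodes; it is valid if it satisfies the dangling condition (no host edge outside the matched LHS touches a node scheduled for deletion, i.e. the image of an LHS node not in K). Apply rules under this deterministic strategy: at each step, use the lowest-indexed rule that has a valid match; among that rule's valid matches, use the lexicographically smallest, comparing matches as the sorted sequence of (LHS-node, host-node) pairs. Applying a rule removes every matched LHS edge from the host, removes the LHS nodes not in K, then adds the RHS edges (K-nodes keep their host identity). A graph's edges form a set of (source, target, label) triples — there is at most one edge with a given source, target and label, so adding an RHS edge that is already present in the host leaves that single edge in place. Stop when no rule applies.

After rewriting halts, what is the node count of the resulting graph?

Answer: 2

Rewrite trace:
start.  V:4 E:5  edges: 0-r->1 0-p->2 0-p->3 2-q->0 3-q->0
1. fire R2 via {0↦0, 1↦2, 2↦1}  →  V:3 E:3  edges: 0-r->1 0-p->3 3-q->0
2. fire R2 via {0↦0, 1↦3, 2↦1}  →  V:2 E:1  edges: 0-r->1
halt: no rule applies after step 2
NF nodes: {0:A, 1:A}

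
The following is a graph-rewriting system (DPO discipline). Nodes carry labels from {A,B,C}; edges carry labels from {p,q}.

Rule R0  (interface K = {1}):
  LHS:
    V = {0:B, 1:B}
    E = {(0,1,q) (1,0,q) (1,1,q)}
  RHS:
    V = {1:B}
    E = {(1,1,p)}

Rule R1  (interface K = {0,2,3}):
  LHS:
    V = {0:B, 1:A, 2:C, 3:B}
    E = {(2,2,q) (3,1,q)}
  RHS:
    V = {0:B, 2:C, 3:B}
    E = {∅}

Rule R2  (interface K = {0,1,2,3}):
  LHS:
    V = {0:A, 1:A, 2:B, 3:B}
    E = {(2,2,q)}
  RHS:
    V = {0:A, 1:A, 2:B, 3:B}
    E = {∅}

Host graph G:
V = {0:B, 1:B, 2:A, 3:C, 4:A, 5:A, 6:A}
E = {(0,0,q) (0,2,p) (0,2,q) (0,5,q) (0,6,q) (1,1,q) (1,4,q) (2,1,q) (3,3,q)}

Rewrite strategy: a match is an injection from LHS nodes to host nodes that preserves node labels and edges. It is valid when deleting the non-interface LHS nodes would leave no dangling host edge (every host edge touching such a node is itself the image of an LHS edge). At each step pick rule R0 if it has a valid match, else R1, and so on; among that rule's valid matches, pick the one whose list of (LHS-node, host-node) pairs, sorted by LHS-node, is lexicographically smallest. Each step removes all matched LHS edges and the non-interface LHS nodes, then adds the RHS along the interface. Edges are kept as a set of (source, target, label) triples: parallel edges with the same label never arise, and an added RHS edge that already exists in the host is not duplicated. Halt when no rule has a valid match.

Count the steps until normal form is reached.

start.  V:7 E:9  edges: 0-q->0 0-p->2 0-q->2 0-q->5 0-q->6 1-q->1 1-q->4 2-q->1 3-q->3
1. fire R1 via {0↦0, 1↦4, 2↦3, 3↦1}  →  V:6 E:7  edges: 0-q->0 0-p->2 0-q->2 0-q->5 0-q->6 1-q->1 2-q->1
2. fire R2 via {0↦2, 1↦5, 2↦0, 3↦1}  →  V:6 E:6  edges: 0-p->2 0-q->2 0-q->5 0-q->6 1-q->1 2-q->1
3. fire R2 via {0↦2, 1↦5, 2↦1, 3↦0}  →  V:6 E:5  edges: 0-p->2 0-q->2 0-q->5 0-q->6 2-q->1
final graph: no rule applies after step 3

Answer: 3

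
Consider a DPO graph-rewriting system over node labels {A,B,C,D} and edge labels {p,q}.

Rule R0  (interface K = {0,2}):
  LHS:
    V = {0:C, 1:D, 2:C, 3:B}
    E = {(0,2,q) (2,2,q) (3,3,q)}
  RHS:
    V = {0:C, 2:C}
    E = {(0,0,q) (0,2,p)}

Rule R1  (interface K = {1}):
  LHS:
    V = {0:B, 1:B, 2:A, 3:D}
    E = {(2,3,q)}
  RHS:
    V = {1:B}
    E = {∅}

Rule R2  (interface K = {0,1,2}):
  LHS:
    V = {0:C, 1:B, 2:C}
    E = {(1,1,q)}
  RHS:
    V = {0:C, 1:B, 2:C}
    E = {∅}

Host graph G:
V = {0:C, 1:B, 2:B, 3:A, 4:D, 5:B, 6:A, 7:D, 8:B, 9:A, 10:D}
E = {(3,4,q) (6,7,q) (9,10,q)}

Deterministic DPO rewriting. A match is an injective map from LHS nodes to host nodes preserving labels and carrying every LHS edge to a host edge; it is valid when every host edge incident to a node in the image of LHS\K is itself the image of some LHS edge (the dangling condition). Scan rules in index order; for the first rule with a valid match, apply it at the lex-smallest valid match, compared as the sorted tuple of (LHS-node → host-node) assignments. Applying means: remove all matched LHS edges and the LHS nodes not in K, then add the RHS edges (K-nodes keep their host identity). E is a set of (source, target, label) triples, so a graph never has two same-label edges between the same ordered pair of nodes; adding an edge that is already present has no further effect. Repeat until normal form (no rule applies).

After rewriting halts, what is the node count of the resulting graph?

start.  V:11 E:3  edges: 3-q->4 6-q->7 9-q->10
1. fire R1 via {0↦1, 1↦2, 2↦3, 3↦4}  →  V:8 E:2  edges: 6-q->7 9-q->10
2. fire R1 via {0↦2, 1↦5, 2↦6, 3↦7}  →  V:5 E:1  edges: 9-q->10
3. fire R1 via {0↦5, 1↦8, 2↦9, 3↦10}  →  V:2 E:0  edges: ∅
halt: no rule applies after step 3
NF nodes: {0:C, 8:B}

Answer: 2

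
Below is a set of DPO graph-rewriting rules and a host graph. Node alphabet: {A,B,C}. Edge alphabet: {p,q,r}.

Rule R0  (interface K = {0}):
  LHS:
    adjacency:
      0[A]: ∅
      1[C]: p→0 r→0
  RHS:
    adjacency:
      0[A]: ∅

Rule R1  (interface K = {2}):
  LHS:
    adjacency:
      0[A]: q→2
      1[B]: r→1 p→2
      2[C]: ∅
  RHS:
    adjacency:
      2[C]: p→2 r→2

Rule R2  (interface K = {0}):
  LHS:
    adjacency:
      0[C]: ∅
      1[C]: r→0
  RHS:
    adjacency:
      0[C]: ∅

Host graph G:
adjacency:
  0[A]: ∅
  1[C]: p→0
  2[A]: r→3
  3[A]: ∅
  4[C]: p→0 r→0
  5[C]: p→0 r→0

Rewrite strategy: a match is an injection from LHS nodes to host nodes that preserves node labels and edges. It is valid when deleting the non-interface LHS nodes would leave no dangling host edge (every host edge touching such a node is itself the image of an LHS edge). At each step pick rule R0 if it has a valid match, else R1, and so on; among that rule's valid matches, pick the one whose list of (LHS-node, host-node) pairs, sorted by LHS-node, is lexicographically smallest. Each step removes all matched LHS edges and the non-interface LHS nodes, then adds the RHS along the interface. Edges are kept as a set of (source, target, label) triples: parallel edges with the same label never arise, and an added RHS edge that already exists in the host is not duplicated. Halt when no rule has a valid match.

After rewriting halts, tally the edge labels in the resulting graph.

Answer: p:1 r:1

Derivation:
initial: |V|=6 |E|=6  E = 1-p->0 2-r->3 4-p->0 4-r->0 5-p->0 5-r->0
step 1: apply R0 at {0↦0, 1↦4}  → |V|=5 |E|=4  E = 1-p->0 2-r->3 5-p->0 5-r->0
step 2: apply R0 at {0↦0, 1↦5}  → |V|=4 |E|=2  E = 1-p->0 2-r->3
final graph: no rule applies after step 2
NF edges: [(1, 0, 'p'), (2, 3, 'r')]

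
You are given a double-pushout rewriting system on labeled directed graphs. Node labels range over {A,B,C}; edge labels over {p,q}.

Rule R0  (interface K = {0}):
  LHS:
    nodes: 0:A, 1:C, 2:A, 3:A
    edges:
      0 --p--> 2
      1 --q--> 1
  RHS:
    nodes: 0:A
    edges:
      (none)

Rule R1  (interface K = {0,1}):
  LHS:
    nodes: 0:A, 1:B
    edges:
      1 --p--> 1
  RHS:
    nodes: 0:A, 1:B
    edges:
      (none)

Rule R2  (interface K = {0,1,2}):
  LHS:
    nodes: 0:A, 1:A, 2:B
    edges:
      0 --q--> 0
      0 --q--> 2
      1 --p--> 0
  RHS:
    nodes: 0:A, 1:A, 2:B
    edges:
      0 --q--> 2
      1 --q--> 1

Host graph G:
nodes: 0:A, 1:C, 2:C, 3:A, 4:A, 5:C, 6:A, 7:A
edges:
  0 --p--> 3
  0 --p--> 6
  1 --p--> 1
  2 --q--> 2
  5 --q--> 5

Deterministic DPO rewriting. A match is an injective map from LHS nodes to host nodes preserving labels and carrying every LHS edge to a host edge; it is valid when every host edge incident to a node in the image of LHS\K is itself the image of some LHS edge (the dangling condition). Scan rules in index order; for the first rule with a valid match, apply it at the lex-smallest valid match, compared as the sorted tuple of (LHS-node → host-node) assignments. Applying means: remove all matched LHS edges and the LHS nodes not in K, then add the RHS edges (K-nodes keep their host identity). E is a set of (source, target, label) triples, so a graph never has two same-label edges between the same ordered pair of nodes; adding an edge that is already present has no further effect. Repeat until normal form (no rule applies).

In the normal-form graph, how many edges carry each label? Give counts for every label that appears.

Answer: p:1

Steps:
initial: |V|=8 |E|=5  E = 0-p->3 0-p->6 1-p->1 2-q->2 5-q->5
step 1: apply R0 at {0↦0, 1↦2, 2↦3, 3↦4}  → |V|=5 |E|=3  E = 0-p->6 1-p->1 5-q->5
step 2: apply R0 at {0↦0, 1↦5, 2↦6, 3↦7}  → |V|=2 |E|=1  E = 1-p->1
final graph: no rule applies after step 2
NF edges: [(1, 1, 'p')]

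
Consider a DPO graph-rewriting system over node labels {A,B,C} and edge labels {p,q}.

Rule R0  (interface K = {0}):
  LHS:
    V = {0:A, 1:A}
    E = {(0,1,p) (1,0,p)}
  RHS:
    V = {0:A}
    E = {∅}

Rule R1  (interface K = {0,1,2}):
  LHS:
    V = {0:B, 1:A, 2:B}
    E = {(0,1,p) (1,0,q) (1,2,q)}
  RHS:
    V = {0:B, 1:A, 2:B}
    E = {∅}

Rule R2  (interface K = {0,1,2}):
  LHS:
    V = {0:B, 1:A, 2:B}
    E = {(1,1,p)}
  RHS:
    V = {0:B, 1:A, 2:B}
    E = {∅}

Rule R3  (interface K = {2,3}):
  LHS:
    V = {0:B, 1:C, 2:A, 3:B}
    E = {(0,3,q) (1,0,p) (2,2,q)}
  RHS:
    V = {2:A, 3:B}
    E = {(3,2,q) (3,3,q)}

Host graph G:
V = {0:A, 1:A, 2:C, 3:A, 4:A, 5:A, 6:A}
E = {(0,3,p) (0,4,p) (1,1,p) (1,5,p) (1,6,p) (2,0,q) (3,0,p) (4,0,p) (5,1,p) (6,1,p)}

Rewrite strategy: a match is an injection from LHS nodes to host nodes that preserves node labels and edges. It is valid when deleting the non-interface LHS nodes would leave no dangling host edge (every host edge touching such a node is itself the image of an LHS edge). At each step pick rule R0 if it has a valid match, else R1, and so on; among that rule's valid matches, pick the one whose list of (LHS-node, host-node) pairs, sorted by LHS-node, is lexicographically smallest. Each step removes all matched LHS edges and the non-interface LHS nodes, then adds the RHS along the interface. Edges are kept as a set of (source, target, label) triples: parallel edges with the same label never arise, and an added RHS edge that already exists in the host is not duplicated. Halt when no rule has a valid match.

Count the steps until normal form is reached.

Answer: 4

Derivation:
[0] host  ⇒  7 nodes, 10 edges  {0-p->3 0-p->4 1-p->1 1-p->5 1-p->6 2-q->0 3-p->0 4-p->0 5-p->1 6-p->1}
[1] R0 @ {0↦0, 1↦3}  ⇒  6 nodes, 8 edges  {0-p->4 1-p->1 1-p->5 1-p->6 2-q->0 4-p->0 5-p->1 6-p->1}
[2] R0 @ {0↦0, 1↦4}  ⇒  5 nodes, 6 edges  {1-p->1 1-p->5 1-p->6 2-q->0 5-p->1 6-p->1}
[3] R0 @ {0↦1, 1↦5}  ⇒  4 nodes, 4 edges  {1-p->1 1-p->6 2-q->0 6-p->1}
[4] R0 @ {0↦1, 1↦6}  ⇒  3 nodes, 2 edges  {1-p->1 2-q->0}
halt: no rule applies after step 4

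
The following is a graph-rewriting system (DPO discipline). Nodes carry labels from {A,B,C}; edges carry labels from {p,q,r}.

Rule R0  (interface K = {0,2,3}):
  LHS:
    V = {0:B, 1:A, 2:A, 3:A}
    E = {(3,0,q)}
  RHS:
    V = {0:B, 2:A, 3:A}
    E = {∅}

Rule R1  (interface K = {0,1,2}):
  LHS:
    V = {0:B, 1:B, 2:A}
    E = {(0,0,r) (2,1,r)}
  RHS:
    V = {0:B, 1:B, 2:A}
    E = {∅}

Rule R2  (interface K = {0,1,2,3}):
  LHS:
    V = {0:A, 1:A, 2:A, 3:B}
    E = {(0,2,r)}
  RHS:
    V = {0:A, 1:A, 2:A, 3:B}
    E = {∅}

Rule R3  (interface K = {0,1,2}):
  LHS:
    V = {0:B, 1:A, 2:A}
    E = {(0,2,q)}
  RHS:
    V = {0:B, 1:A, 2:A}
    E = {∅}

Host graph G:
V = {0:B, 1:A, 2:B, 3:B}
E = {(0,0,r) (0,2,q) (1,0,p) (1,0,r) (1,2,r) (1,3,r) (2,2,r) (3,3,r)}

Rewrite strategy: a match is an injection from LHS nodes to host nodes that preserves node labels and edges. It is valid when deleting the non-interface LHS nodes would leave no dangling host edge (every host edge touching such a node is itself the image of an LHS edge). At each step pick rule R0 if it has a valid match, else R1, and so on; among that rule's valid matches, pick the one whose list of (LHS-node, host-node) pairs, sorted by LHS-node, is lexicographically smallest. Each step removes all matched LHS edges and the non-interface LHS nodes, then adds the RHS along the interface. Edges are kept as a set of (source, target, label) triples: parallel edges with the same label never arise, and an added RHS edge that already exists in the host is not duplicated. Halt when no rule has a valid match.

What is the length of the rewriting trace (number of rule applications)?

Answer: 2

Derivation:
start.  V:4 E:8  edges: 0-r->0 0-q->2 1-p->0 1-r->0 1-r->2 1-r->3 2-r->2 3-r->3
1. fire R1 via {0↦0, 1↦2, 2↦1}  →  V:4 E:6  edges: 0-q->2 1-p->0 1-r->0 1-r->3 2-r->2 3-r->3
2. fire R1 via {0↦2, 1↦0, 2↦1}  →  V:4 E:4  edges: 0-q->2 1-p->0 1-r->3 3-r->3
normal form: no rule applies after step 2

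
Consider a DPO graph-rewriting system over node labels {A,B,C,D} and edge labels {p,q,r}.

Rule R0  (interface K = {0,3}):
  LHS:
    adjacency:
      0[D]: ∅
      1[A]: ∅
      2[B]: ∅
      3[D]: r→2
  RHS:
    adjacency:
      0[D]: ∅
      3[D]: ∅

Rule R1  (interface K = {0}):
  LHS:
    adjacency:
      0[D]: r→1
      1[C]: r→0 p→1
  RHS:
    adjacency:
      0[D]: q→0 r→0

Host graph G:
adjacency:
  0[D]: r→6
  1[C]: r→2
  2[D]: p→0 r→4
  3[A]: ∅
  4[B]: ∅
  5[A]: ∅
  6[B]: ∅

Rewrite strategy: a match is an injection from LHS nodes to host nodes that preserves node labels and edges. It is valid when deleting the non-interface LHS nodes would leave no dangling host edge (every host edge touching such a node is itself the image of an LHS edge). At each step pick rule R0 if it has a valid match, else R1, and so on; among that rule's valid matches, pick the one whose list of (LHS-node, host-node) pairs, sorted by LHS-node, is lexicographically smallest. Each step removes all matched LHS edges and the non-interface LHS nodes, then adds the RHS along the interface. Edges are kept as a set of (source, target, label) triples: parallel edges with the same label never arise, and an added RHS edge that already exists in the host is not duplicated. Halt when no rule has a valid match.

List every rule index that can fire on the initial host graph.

R0: 4 valid matches — {0↦0, 1↦3, 2↦4, 3↦2}, {0↦0, 1↦5, 2↦4, 3↦2}, {0↦2, 1↦3, 2↦6, 3↦0} (+1 more)
R1: no valid match — LHS pattern not found

Answer: [R0]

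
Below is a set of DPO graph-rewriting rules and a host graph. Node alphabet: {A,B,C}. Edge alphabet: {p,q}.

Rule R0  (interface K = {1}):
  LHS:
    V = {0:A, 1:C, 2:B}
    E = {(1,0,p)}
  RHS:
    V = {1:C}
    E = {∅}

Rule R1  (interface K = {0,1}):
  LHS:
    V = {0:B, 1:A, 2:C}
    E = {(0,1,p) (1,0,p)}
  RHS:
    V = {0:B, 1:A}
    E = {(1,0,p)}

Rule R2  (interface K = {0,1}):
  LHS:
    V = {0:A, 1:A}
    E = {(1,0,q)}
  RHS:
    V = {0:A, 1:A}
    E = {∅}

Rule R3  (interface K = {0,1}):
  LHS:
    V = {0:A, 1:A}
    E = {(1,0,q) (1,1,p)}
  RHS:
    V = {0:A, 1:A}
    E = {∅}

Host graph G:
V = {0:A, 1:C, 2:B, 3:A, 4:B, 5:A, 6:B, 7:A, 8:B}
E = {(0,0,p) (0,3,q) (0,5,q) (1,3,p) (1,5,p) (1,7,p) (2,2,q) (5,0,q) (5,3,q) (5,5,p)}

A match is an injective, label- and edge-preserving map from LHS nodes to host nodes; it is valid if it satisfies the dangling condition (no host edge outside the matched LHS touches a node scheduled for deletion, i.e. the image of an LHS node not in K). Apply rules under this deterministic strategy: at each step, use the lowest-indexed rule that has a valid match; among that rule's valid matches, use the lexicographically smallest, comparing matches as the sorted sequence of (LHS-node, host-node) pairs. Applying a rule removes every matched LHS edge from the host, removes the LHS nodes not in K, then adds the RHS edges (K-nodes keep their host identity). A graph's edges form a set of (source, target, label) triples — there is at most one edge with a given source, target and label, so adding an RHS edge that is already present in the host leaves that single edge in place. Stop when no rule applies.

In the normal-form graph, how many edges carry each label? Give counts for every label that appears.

[0] host  ⇒  9 nodes, 10 edges  {0-p->0 0-q->3 0-q->5 1-p->3 1-p->5 1-p->7 2-q->2 5-q->0 5-q->3 5-p->5}
[1] R0 @ {0↦7, 1↦1, 2↦4}  ⇒  7 nodes, 9 edges  {0-p->0 0-q->3 0-q->5 1-p->3 1-p->5 2-q->2 5-q->0 5-q->3 5-p->5}
[2] R2 @ {0↦0, 1↦5}  ⇒  7 nodes, 8 edges  {0-p->0 0-q->3 0-q->5 1-p->3 1-p->5 2-q->2 5-q->3 5-p->5}
[3] R2 @ {0↦3, 1↦0}  ⇒  7 nodes, 7 edges  {0-p->0 0-q->5 1-p->3 1-p->5 2-q->2 5-q->3 5-p->5}
[4] R2 @ {0↦3, 1↦5}  ⇒  7 nodes, 6 edges  {0-p->0 0-q->5 1-p->3 1-p->5 2-q->2 5-p->5}
[5] R0 @ {0↦3, 1↦1, 2↦6}  ⇒  5 nodes, 5 edges  {0-p->0 0-q->5 1-p->5 2-q->2 5-p->5}
[6] R2 @ {0↦5, 1↦0}  ⇒  5 nodes, 4 edges  {0-p->0 1-p->5 2-q->2 5-p->5}
normal form: no rule applies after step 6
NF edges: [(0, 0, 'p'), (1, 5, 'p'), (2, 2, 'q'), (5, 5, 'p')]

Answer: p:3 q:1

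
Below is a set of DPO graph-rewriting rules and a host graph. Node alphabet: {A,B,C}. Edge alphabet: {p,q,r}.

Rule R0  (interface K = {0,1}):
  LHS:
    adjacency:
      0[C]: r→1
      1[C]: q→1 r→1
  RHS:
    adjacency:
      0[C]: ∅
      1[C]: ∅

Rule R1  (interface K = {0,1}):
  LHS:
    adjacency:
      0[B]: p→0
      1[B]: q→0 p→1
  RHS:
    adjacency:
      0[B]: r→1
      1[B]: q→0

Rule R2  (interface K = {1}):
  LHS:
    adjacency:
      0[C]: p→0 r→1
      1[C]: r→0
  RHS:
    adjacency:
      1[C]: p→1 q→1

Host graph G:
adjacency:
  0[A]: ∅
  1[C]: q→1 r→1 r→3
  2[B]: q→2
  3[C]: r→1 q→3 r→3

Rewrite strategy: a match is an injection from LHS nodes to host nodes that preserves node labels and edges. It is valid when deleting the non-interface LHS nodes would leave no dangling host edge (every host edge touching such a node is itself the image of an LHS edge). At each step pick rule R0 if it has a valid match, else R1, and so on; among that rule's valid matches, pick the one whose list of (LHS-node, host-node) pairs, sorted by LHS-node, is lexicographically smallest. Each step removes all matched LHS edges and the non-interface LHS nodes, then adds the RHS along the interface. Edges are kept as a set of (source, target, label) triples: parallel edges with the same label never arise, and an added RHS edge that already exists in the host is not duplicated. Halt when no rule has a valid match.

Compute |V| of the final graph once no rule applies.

Answer: 4

Rewrite trace:
[0] host  ⇒  4 nodes, 7 edges  {1-q->1 1-r->1 1-r->3 2-q->2 3-r->1 3-q->3 3-r->3}
[1] R0 @ {0↦1, 1↦3}  ⇒  4 nodes, 4 edges  {1-q->1 1-r->1 2-q->2 3-r->1}
[2] R0 @ {0↦3, 1↦1}  ⇒  4 nodes, 1 edges  {2-q->2}
halt: no rule applies after step 2
NF nodes: {0:A, 1:C, 2:B, 3:C}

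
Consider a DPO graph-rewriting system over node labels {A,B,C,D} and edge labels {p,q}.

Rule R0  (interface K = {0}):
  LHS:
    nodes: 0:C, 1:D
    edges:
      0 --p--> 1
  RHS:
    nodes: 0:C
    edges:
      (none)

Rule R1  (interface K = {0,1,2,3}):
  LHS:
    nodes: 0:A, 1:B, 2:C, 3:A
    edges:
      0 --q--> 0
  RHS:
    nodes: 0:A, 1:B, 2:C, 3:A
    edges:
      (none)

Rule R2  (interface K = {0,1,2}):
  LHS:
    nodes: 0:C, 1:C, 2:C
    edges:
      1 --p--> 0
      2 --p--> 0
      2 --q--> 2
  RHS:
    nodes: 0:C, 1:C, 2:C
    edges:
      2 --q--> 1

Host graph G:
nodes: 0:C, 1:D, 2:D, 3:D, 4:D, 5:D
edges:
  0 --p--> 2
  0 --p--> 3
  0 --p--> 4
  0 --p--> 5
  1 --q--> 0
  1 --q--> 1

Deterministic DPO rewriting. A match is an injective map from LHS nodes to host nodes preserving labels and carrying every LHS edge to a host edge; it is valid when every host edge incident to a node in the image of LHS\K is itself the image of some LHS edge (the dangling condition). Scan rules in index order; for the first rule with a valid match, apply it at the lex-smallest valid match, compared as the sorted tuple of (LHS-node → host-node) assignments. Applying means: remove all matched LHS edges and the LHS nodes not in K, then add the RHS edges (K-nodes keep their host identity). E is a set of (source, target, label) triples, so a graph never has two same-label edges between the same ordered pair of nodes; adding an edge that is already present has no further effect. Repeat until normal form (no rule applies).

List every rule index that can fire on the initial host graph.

R0: 4 valid matches — {0↦0, 1↦2}, {0↦0, 1↦3}, {0↦0, 1↦4} (+1 more)
R1: no valid match — LHS pattern not found
R2: no valid match — LHS pattern not found

Answer: [R0]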